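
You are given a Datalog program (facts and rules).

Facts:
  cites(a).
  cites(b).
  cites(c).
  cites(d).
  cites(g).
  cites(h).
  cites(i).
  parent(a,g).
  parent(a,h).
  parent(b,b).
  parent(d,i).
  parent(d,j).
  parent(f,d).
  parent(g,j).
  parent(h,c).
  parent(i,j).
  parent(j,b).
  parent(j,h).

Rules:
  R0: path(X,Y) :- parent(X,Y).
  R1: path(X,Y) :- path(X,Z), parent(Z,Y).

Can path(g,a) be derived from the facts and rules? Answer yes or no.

no

round 1: derive path(a,g) via R0 from parent(a,g)
round 1: derive path(a,h) via R0 from parent(a,h)
round 1: derive path(b,b) via R0 from parent(b,b)
round 1: derive path(d,i) via R0 from parent(d,i)
round 1: derive path(d,j) via R0 from parent(d,j)
round 1: derive path(f,d) via R0 from parent(f,d)
round 1: derive path(g,j) via R0 from parent(g,j)
round 1: derive path(h,c) via R0 from parent(h,c)
round 1: derive path(i,j) via R0 from parent(i,j)
round 1: derive path(j,b) via R0 from parent(j,b)
round 1: derive path(j,h) via R0 from parent(j,h)
round 2: derive path(a,c) via R1 from path(a,h), parent(h,c)
round 2: derive path(a,j) via R1 from path(a,g), parent(g,j)
round 2: derive path(d,b) via R1 from path(d,j), parent(j,b)
round 2: derive path(d,h) via R1 from path(d,j), parent(j,h)
round 2: derive path(f,i) via R1 from path(f,d), parent(d,i)
round 2: derive path(f,j) via R1 from path(f,d), parent(d,j)
round 2: derive path(g,b) via R1 from path(g,j), parent(j,b)
round 2: derive path(g,h) via R1 from path(g,j), parent(j,h)
round 2: derive path(i,b) via R1 from path(i,j), parent(j,b)
round 2: derive path(i,h) via R1 from path(i,j), parent(j,h)
round 2: derive path(j,c) via R1 from path(j,h), parent(h,c)
round 3: derive path(a,b) via R1 from path(a,j), parent(j,b)
round 3: derive path(d,c) via R1 from path(d,h), parent(h,c)
round 3: derive path(f,b) via R1 from path(f,j), parent(j,b)
round 3: derive path(f,h) via R1 from path(f,j), parent(j,h)
round 3: derive path(g,c) via R1 from path(g,h), parent(h,c)
round 3: derive path(i,c) via R1 from path(i,h), parent(h,c)
round 4: derive path(f,c) via R1 from path(f,h), parent(h,c)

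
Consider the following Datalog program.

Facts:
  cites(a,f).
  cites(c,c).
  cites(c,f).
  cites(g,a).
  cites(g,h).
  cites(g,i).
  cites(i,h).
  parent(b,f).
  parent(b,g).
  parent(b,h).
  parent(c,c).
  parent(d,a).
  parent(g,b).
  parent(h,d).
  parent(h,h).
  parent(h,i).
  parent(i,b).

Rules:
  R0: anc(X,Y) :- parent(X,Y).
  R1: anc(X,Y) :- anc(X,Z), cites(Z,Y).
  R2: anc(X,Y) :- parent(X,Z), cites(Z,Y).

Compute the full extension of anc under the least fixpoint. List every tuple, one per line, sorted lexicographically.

round 1: derive anc(b,f) via R0 from parent(b,f)
round 1: derive anc(b,g) via R0 from parent(b,g)
round 1: derive anc(b,h) via R0 from parent(b,h)
round 1: derive anc(c,c) via R0 from parent(c,c)
round 1: derive anc(d,a) via R0 from parent(d,a)
round 1: derive anc(g,b) via R0 from parent(g,b)
round 1: derive anc(h,d) via R0 from parent(h,d)
round 1: derive anc(h,h) via R0 from parent(h,h)
round 1: derive anc(h,i) via R0 from parent(h,i)
round 1: derive anc(i,b) via R0 from parent(i,b)
round 1: derive anc(b,a) via R2 from parent(b,g), cites(g,a)
round 1: derive anc(b,i) via R2 from parent(b,g), cites(g,i)
round 1: derive anc(c,f) via R2 from parent(c,c), cites(c,f)
round 1: derive anc(d,f) via R2 from parent(d,a), cites(a,f)

anc(b,a)
anc(b,f)
anc(b,g)
anc(b,h)
anc(b,i)
anc(c,c)
anc(c,f)
anc(d,a)
anc(d,f)
anc(g,b)
anc(h,d)
anc(h,h)
anc(h,i)
anc(i,b)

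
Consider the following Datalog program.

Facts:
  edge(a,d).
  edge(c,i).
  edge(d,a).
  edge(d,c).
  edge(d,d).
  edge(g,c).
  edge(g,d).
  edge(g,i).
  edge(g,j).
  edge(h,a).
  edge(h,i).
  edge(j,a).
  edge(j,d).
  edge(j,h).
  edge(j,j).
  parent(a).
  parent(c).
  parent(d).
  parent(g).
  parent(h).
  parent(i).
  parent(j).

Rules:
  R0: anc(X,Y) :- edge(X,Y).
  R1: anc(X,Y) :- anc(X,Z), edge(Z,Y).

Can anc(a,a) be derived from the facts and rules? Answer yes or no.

yes

round 1: derive anc(a,d) via R0 from edge(a,d)
round 1: derive anc(c,i) via R0 from edge(c,i)
round 1: derive anc(d,a) via R0 from edge(d,a)
round 1: derive anc(d,c) via R0 from edge(d,c)
round 1: derive anc(d,d) via R0 from edge(d,d)
round 1: derive anc(g,c) via R0 from edge(g,c)
round 1: derive anc(g,d) via R0 from edge(g,d)
round 1: derive anc(g,i) via R0 from edge(g,i)
round 1: derive anc(g,j) via R0 from edge(g,j)
round 1: derive anc(h,a) via R0 from edge(h,a)
round 1: derive anc(h,i) via R0 from edge(h,i)
round 1: derive anc(j,a) via R0 from edge(j,a)
round 1: derive anc(j,d) via R0 from edge(j,d)
round 1: derive anc(j,h) via R0 from edge(j,h)
round 1: derive anc(j,j) via R0 from edge(j,j)
round 2: derive anc(a,a) via R1 from anc(a,d), edge(d,a)
round 2: derive anc(a,c) via R1 from anc(a,d), edge(d,c)
round 2: derive anc(d,i) via R1 from anc(d,c), edge(c,i)
round 2: derive anc(g,a) via R1 from anc(g,d), edge(d,a)
round 2: derive anc(g,h) via R1 from anc(g,j), edge(j,h)
round 2: derive anc(h,d) via R1 from anc(h,a), edge(a,d)
round 2: derive anc(j,c) via R1 from anc(j,d), edge(d,c)
round 2: derive anc(j,i) via R1 from anc(j,h), edge(h,i)
round 3: derive anc(a,i) via R1 from anc(a,c), edge(c,i)
round 3: derive anc(h,c) via R1 from anc(h,d), edge(d,c)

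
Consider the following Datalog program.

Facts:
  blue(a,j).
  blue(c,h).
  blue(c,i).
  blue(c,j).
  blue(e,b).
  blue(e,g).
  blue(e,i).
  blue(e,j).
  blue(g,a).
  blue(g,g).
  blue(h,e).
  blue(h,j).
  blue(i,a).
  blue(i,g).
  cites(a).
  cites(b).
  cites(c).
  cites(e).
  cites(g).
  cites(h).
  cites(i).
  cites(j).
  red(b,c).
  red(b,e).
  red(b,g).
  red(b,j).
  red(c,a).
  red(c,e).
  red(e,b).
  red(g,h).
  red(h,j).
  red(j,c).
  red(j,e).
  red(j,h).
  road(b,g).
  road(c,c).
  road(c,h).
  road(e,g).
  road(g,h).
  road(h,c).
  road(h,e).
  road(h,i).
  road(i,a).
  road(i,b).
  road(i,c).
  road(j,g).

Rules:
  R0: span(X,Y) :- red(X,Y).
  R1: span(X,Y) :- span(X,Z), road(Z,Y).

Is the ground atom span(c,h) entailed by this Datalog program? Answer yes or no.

yes

round 1: derive span(b,c) via R0 from red(b,c)
round 1: derive span(b,e) via R0 from red(b,e)
round 1: derive span(b,g) via R0 from red(b,g)
round 1: derive span(b,j) via R0 from red(b,j)
round 1: derive span(c,a) via R0 from red(c,a)
round 1: derive span(c,e) via R0 from red(c,e)
round 1: derive span(e,b) via R0 from red(e,b)
round 1: derive span(g,h) via R0 from red(g,h)
round 1: derive span(h,j) via R0 from red(h,j)
round 1: derive span(j,c) via R0 from red(j,c)
round 1: derive span(j,e) via R0 from red(j,e)
round 1: derive span(j,h) via R0 from red(j,h)
round 2: derive span(b,h) via R1 from span(b,c), road(c,h)
round 2: derive span(c,g) via R1 from span(c,e), road(e,g)
round 2: derive span(e,g) via R1 from span(e,b), road(b,g)
round 2: derive span(g,c) via R1 from span(g,h), road(h,c)
round 2: derive span(g,e) via R1 from span(g,h), road(h,e)
round 2: derive span(g,i) via R1 from span(g,h), road(h,i)
round 2: derive span(h,g) via R1 from span(h,j), road(j,g)
round 2: derive span(j,g) via R1 from span(j,e), road(e,g)
round 2: derive span(j,i) via R1 from span(j,h), road(h,i)
round 3: derive span(b,i) via R1 from span(b,h), road(h,i)
round 3: derive span(c,h) via R1 from span(c,g), road(g,h)
round 3: derive span(e,h) via R1 from span(e,g), road(g,h)
round 3: derive span(g,a) via R1 from span(g,i), road(i,a)
round 3: derive span(g,b) via R1 from span(g,i), road(i,b)
round 3: derive span(g,g) via R1 from span(g,e), road(e,g)
round 3: derive span(h,h) via R1 from span(h,g), road(g,h)
round 3: derive span(j,a) via R1 from span(j,i), road(i,a)
round 3: derive span(j,b) via R1 from span(j,i), road(i,b)
round 4: derive span(b,a) via R1 from span(b,i), road(i,a)
round 4: derive span(b,b) via R1 from span(b,i), road(i,b)
round 4: derive span(c,c) via R1 from span(c,h), road(h,c)
round 4: derive span(c,i) via R1 from span(c,h), road(h,i)
round 4: derive span(e,c) via R1 from span(e,h), road(h,c)
round 4: derive span(e,e) via R1 from span(e,h), road(h,e)
round 4: derive span(e,i) via R1 from span(e,h), road(h,i)
round 4: derive span(h,c) via R1 from span(h,h), road(h,c)
round 4: derive span(h,e) via R1 from span(h,h), road(h,e)
round 4: derive span(h,i) via R1 from span(h,h), road(h,i)
round 5: derive span(c,b) via R1 from span(c,i), road(i,b)
round 5: derive span(e,a) via R1 from span(e,i), road(i,a)
round 5: derive span(h,a) via R1 from span(h,i), road(i,a)
round 5: derive span(h,b) via R1 from span(h,i), road(i,b)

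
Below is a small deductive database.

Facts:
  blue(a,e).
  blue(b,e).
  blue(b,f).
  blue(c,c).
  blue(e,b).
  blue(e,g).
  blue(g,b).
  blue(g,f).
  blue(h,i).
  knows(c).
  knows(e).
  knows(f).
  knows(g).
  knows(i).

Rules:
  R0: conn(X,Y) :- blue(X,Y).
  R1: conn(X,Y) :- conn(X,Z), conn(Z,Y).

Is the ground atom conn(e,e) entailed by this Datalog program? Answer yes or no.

round 1: derive conn(a,e) via R0 from blue(a,e)
round 1: derive conn(b,e) via R0 from blue(b,e)
round 1: derive conn(b,f) via R0 from blue(b,f)
round 1: derive conn(c,c) via R0 from blue(c,c)
round 1: derive conn(e,b) via R0 from blue(e,b)
round 1: derive conn(e,g) via R0 from blue(e,g)
round 1: derive conn(g,b) via R0 from blue(g,b)
round 1: derive conn(g,f) via R0 from blue(g,f)
round 1: derive conn(h,i) via R0 from blue(h,i)
round 2: derive conn(a,b) via R1 from conn(a,e), conn(e,b)
round 2: derive conn(a,g) via R1 from conn(a,e), conn(e,g)
round 2: derive conn(b,b) via R1 from conn(b,e), conn(e,b)
round 2: derive conn(b,g) via R1 from conn(b,e), conn(e,g)
round 2: derive conn(e,e) via R1 from conn(e,b), conn(b,e)
round 2: derive conn(e,f) via R1 from conn(e,b), conn(b,f)
round 2: derive conn(g,e) via R1 from conn(g,b), conn(b,e)
round 3: derive conn(a,f) via R1 from conn(a,b), conn(b,f)
round 3: derive conn(g,g) via R1 from conn(g,b), conn(b,g)

yes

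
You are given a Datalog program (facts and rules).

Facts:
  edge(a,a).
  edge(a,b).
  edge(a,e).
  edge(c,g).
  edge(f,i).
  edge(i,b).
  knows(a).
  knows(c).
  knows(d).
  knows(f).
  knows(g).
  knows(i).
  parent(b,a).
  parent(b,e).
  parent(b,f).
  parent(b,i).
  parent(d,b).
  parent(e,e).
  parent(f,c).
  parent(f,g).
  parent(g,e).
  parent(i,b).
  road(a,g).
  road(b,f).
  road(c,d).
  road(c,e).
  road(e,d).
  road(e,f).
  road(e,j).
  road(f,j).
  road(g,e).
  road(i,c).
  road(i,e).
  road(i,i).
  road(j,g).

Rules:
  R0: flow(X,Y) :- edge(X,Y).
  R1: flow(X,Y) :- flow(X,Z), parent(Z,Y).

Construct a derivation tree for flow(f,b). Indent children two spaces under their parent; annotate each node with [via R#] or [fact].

round 1: derive flow(a,a) via R0 from edge(a,a)
round 1: derive flow(a,b) via R0 from edge(a,b)
round 1: derive flow(a,e) via R0 from edge(a,e)
round 1: derive flow(c,g) via R0 from edge(c,g)
round 1: derive flow(f,i) via R0 from edge(f,i)
round 1: derive flow(i,b) via R0 from edge(i,b)
round 2: derive flow(a,f) via R1 from flow(a,b), parent(b,f)
round 2: derive flow(a,i) via R1 from flow(a,b), parent(b,i)
round 2: derive flow(c,e) via R1 from flow(c,g), parent(g,e)
round 2: derive flow(f,b) via R1 from flow(f,i), parent(i,b)
round 2: derive flow(i,a) via R1 from flow(i,b), parent(b,a)
round 2: derive flow(i,e) via R1 from flow(i,b), parent(b,e)
round 2: derive flow(i,f) via R1 from flow(i,b), parent(b,f)
round 2: derive flow(i,i) via R1 from flow(i,b), parent(b,i)
round 3: derive flow(a,c) via R1 from flow(a,f), parent(f,c)
round 3: derive flow(a,g) via R1 from flow(a,f), parent(f,g)
round 3: derive flow(f,a) via R1 from flow(f,b), parent(b,a)
round 3: derive flow(f,e) via R1 from flow(f,b), parent(b,e)
round 3: derive flow(f,f) via R1 from flow(f,b), parent(b,f)
round 3: derive flow(i,c) via R1 from flow(i,f), parent(f,c)
round 3: derive flow(i,g) via R1 from flow(i,f), parent(f,g)
round 4: derive flow(f,c) via R1 from flow(f,f), parent(f,c)
round 4: derive flow(f,g) via R1 from flow(f,f), parent(f,g)

flow(f,b)  [via R1]
  flow(f,i)  [via R0]
    edge(f,i)  [fact]
  parent(i,b)  [fact]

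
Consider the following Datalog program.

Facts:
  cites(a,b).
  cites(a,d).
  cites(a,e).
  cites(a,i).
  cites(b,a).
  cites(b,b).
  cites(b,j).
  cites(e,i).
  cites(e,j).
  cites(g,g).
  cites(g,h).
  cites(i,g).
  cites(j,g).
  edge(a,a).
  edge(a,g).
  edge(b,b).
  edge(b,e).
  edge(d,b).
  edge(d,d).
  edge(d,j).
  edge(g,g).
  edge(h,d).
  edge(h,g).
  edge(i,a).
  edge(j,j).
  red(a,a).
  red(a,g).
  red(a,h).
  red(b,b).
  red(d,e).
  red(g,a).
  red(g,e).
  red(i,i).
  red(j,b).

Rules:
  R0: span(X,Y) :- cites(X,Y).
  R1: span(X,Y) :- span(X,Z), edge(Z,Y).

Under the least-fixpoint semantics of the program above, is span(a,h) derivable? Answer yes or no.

round 1: derive span(a,b) via R0 from cites(a,b)
round 1: derive span(a,d) via R0 from cites(a,d)
round 1: derive span(a,e) via R0 from cites(a,e)
round 1: derive span(a,i) via R0 from cites(a,i)
round 1: derive span(b,a) via R0 from cites(b,a)
round 1: derive span(b,b) via R0 from cites(b,b)
round 1: derive span(b,j) via R0 from cites(b,j)
round 1: derive span(e,i) via R0 from cites(e,i)
round 1: derive span(e,j) via R0 from cites(e,j)
round 1: derive span(g,g) via R0 from cites(g,g)
round 1: derive span(g,h) via R0 from cites(g,h)
round 1: derive span(i,g) via R0 from cites(i,g)
round 1: derive span(j,g) via R0 from cites(j,g)
round 2: derive span(a,a) via R1 from span(a,i), edge(i,a)
round 2: derive span(a,j) via R1 from span(a,d), edge(d,j)
round 2: derive span(b,e) via R1 from span(b,b), edge(b,e)
round 2: derive span(b,g) via R1 from span(b,a), edge(a,g)
round 2: derive span(e,a) via R1 from span(e,i), edge(i,a)
round 2: derive span(g,d) via R1 from span(g,h), edge(h,d)
round 3: derive span(a,g) via R1 from span(a,a), edge(a,g)
round 3: derive span(e,g) via R1 from span(e,a), edge(a,g)
round 3: derive span(g,b) via R1 from span(g,d), edge(d,b)
round 3: derive span(g,j) via R1 from span(g,d), edge(d,j)
round 4: derive span(g,e) via R1 from span(g,b), edge(b,e)

no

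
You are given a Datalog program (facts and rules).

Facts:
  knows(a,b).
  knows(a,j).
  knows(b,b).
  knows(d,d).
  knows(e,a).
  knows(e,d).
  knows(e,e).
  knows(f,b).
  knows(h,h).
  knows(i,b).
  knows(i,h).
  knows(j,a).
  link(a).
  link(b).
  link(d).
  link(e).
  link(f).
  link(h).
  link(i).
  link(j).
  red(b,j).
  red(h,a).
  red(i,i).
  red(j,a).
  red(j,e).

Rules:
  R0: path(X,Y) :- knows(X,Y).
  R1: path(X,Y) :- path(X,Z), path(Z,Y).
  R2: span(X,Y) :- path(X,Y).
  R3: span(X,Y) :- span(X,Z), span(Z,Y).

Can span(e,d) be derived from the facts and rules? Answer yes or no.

yes

round 1: derive path(a,b) via R0 from knows(a,b)
round 1: derive path(a,j) via R0 from knows(a,j)
round 1: derive path(b,b) via R0 from knows(b,b)
round 1: derive path(d,d) via R0 from knows(d,d)
round 1: derive path(e,a) via R0 from knows(e,a)
round 1: derive path(e,d) via R0 from knows(e,d)
round 1: derive path(e,e) via R0 from knows(e,e)
round 1: derive path(f,b) via R0 from knows(f,b)
round 1: derive path(h,h) via R0 from knows(h,h)
round 1: derive path(i,b) via R0 from knows(i,b)
round 1: derive path(i,h) via R0 from knows(i,h)
round 1: derive path(j,a) via R0 from knows(j,a)
round 2: derive path(a,a) via R1 from path(a,j), path(j,a)
round 2: derive path(e,b) via R1 from path(e,a), path(a,b)
round 2: derive path(e,j) via R1 from path(e,a), path(a,j)
round 2: derive path(j,b) via R1 from path(j,a), path(a,b)
round 2: derive path(j,j) via R1 from path(j,a), path(a,j)
round 2: derive span(a,b) via R2 from path(a,b)
round 2: derive span(a,j) via R2 from path(a,j)
round 2: derive span(b,b) via R2 from path(b,b)
round 2: derive span(d,d) via R2 from path(d,d)
round 2: derive span(e,a) via R2 from path(e,a)
round 2: derive span(e,d) via R2 from path(e,d)
round 2: derive span(e,e) via R2 from path(e,e)
round 2: derive span(f,b) via R2 from path(f,b)
round 2: derive span(h,h) via R2 from path(h,h)
round 2: derive span(i,b) via R2 from path(i,b)
round 2: derive span(i,h) via R2 from path(i,h)
round 2: derive span(j,a) via R2 from path(j,a)
round 3: derive span(a,a) via R2 from path(a,a)
round 3: derive span(e,b) via R2 from path(e,b)
round 3: derive span(e,j) via R2 from path(e,j)
round 3: derive span(j,b) via R2 from path(j,b)
round 3: derive span(j,j) via R2 from path(j,j)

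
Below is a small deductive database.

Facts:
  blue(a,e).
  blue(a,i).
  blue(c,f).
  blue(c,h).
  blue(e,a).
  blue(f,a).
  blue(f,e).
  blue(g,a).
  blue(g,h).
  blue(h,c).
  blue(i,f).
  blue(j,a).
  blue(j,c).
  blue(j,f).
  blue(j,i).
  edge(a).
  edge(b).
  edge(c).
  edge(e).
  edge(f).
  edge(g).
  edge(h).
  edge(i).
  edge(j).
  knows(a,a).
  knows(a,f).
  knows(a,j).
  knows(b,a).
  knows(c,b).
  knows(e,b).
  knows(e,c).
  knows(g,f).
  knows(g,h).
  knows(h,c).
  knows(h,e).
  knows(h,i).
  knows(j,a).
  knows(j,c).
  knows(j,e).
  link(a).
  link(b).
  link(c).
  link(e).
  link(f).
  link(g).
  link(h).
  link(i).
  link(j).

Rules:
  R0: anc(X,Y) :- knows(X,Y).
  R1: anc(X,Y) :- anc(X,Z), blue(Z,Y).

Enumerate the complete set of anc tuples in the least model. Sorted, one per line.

anc(a,a)
anc(a,c)
anc(a,e)
anc(a,f)
anc(a,h)
anc(a,i)
anc(a,j)
anc(b,a)
anc(b,e)
anc(b,f)
anc(b,i)
anc(c,b)
anc(e,a)
anc(e,b)
anc(e,c)
anc(e,e)
anc(e,f)
anc(e,h)
anc(e,i)
anc(g,a)
anc(g,c)
anc(g,e)
anc(g,f)
anc(g,h)
anc(g,i)
anc(h,a)
anc(h,c)
anc(h,e)
anc(h,f)
anc(h,h)
anc(h,i)
anc(j,a)
anc(j,c)
anc(j,e)
anc(j,f)
anc(j,h)
anc(j,i)

round 1: derive anc(a,a) via R0 from knows(a,a)
round 1: derive anc(a,f) via R0 from knows(a,f)
round 1: derive anc(a,j) via R0 from knows(a,j)
round 1: derive anc(b,a) via R0 from knows(b,a)
round 1: derive anc(c,b) via R0 from knows(c,b)
round 1: derive anc(e,b) via R0 from knows(e,b)
round 1: derive anc(e,c) via R0 from knows(e,c)
round 1: derive anc(g,f) via R0 from knows(g,f)
round 1: derive anc(g,h) via R0 from knows(g,h)
round 1: derive anc(h,c) via R0 from knows(h,c)
round 1: derive anc(h,e) via R0 from knows(h,e)
round 1: derive anc(h,i) via R0 from knows(h,i)
round 1: derive anc(j,a) via R0 from knows(j,a)
round 1: derive anc(j,c) via R0 from knows(j,c)
round 1: derive anc(j,e) via R0 from knows(j,e)
round 2: derive anc(a,c) via R1 from anc(a,j), blue(j,c)
round 2: derive anc(a,e) via R1 from anc(a,a), blue(a,e)
round 2: derive anc(a,i) via R1 from anc(a,a), blue(a,i)
round 2: derive anc(b,e) via R1 from anc(b,a), blue(a,e)
round 2: derive anc(b,i) via R1 from anc(b,a), blue(a,i)
round 2: derive anc(e,f) via R1 from anc(e,c), blue(c,f)
round 2: derive anc(e,h) via R1 from anc(e,c), blue(c,h)
round 2: derive anc(g,a) via R1 from anc(g,f), blue(f,a)
round 2: derive anc(g,c) via R1 from anc(g,h), blue(h,c)
round 2: derive anc(g,e) via R1 from anc(g,f), blue(f,e)
round 2: derive anc(h,a) via R1 from anc(h,e), blue(e,a)
round 2: derive anc(h,f) via R1 from anc(h,c), blue(c,f)
round 2: derive anc(h,h) via R1 from anc(h,c), blue(c,h)
round 2: derive anc(j,f) via R1 from anc(j,c), blue(c,f)
round 2: derive anc(j,h) via R1 from anc(j,c), blue(c,h)
round 2: derive anc(j,i) via R1 from anc(j,a), blue(a,i)
round 3: derive anc(a,h) via R1 from anc(a,c), blue(c,h)
round 3: derive anc(b,f) via R1 from anc(b,i), blue(i,f)
round 3: derive anc(e,a) via R1 from anc(e,f), blue(f,a)
round 3: derive anc(e,e) via R1 from anc(e,f), blue(f,e)
round 3: derive anc(g,i) via R1 from anc(g,a), blue(a,i)
round 4: derive anc(e,i) via R1 from anc(e,a), blue(a,i)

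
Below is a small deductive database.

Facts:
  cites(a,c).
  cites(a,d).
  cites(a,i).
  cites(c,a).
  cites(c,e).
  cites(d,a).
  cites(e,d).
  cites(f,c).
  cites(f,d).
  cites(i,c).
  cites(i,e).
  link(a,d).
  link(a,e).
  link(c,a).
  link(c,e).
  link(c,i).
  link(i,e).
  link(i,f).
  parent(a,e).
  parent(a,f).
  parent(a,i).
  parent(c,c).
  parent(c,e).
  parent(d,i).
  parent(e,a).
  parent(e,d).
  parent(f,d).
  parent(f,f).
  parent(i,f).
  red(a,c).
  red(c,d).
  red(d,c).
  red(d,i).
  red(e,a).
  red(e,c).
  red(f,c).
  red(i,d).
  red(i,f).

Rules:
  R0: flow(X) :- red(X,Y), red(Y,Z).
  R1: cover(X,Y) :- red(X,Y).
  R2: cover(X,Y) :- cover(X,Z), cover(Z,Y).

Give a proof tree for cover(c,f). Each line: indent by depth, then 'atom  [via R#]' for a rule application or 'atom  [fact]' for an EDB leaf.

round 1: derive cover(a,c) via R1 from red(a,c)
round 1: derive cover(c,d) via R1 from red(c,d)
round 1: derive cover(d,c) via R1 from red(d,c)
round 1: derive cover(d,i) via R1 from red(d,i)
round 1: derive cover(e,a) via R1 from red(e,a)
round 1: derive cover(e,c) via R1 from red(e,c)
round 1: derive cover(f,c) via R1 from red(f,c)
round 1: derive cover(i,d) via R1 from red(i,d)
round 1: derive cover(i,f) via R1 from red(i,f)
round 2: derive cover(a,d) via R2 from cover(a,c), cover(c,d)
round 2: derive cover(c,c) via R2 from cover(c,d), cover(d,c)
round 2: derive cover(c,i) via R2 from cover(c,d), cover(d,i)
round 2: derive cover(d,d) via R2 from cover(d,c), cover(c,d)
round 2: derive cover(d,f) via R2 from cover(d,i), cover(i,f)
round 2: derive cover(e,d) via R2 from cover(e,c), cover(c,d)
round 2: derive cover(f,d) via R2 from cover(f,c), cover(c,d)
round 2: derive cover(i,c) via R2 from cover(i,d), cover(d,c)
round 2: derive cover(i,i) via R2 from cover(i,d), cover(d,i)
round 3: derive cover(a,f) via R2 from cover(a,d), cover(d,f)
round 3: derive cover(a,i) via R2 from cover(a,c), cover(c,i)
round 3: derive cover(c,f) via R2 from cover(c,d), cover(d,f)
round 3: derive cover(e,f) via R2 from cover(e,d), cover(d,f)
round 3: derive cover(e,i) via R2 from cover(e,c), cover(c,i)
round 3: derive cover(f,f) via R2 from cover(f,d), cover(d,f)
round 3: derive cover(f,i) via R2 from cover(f,c), cover(c,i)

cover(c,f)  [via R2]
  cover(c,d)  [via R1]
    red(c,d)  [fact]
  cover(d,f)  [via R2]
    cover(d,i)  [via R1]
      red(d,i)  [fact]
    cover(i,f)  [via R1]
      red(i,f)  [fact]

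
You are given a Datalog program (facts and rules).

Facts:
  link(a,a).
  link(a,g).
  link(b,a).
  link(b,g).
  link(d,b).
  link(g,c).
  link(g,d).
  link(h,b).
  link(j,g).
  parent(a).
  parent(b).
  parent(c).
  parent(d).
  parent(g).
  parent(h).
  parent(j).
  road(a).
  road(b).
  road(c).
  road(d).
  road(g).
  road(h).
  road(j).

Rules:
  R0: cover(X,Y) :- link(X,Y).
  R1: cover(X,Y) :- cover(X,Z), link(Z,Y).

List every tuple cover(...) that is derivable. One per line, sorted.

cover(a,a)
cover(a,b)
cover(a,c)
cover(a,d)
cover(a,g)
cover(b,a)
cover(b,b)
cover(b,c)
cover(b,d)
cover(b,g)
cover(d,a)
cover(d,b)
cover(d,c)
cover(d,d)
cover(d,g)
cover(g,a)
cover(g,b)
cover(g,c)
cover(g,d)
cover(g,g)
cover(h,a)
cover(h,b)
cover(h,c)
cover(h,d)
cover(h,g)
cover(j,a)
cover(j,b)
cover(j,c)
cover(j,d)
cover(j,g)

round 1: derive cover(a,a) via R0 from link(a,a)
round 1: derive cover(a,g) via R0 from link(a,g)
round 1: derive cover(b,a) via R0 from link(b,a)
round 1: derive cover(b,g) via R0 from link(b,g)
round 1: derive cover(d,b) via R0 from link(d,b)
round 1: derive cover(g,c) via R0 from link(g,c)
round 1: derive cover(g,d) via R0 from link(g,d)
round 1: derive cover(h,b) via R0 from link(h,b)
round 1: derive cover(j,g) via R0 from link(j,g)
round 2: derive cover(a,c) via R1 from cover(a,g), link(g,c)
round 2: derive cover(a,d) via R1 from cover(a,g), link(g,d)
round 2: derive cover(b,c) via R1 from cover(b,g), link(g,c)
round 2: derive cover(b,d) via R1 from cover(b,g), link(g,d)
round 2: derive cover(d,a) via R1 from cover(d,b), link(b,a)
round 2: derive cover(d,g) via R1 from cover(d,b), link(b,g)
round 2: derive cover(g,b) via R1 from cover(g,d), link(d,b)
round 2: derive cover(h,a) via R1 from cover(h,b), link(b,a)
round 2: derive cover(h,g) via R1 from cover(h,b), link(b,g)
round 2: derive cover(j,c) via R1 from cover(j,g), link(g,c)
round 2: derive cover(j,d) via R1 from cover(j,g), link(g,d)
round 3: derive cover(a,b) via R1 from cover(a,d), link(d,b)
round 3: derive cover(b,b) via R1 from cover(b,d), link(d,b)
round 3: derive cover(d,c) via R1 from cover(d,g), link(g,c)
round 3: derive cover(d,d) via R1 from cover(d,g), link(g,d)
round 3: derive cover(g,a) via R1 from cover(g,b), link(b,a)
round 3: derive cover(g,g) via R1 from cover(g,b), link(b,g)
round 3: derive cover(h,c) via R1 from cover(h,g), link(g,c)
round 3: derive cover(h,d) via R1 from cover(h,g), link(g,d)
round 3: derive cover(j,b) via R1 from cover(j,d), link(d,b)
round 4: derive cover(j,a) via R1 from cover(j,b), link(b,a)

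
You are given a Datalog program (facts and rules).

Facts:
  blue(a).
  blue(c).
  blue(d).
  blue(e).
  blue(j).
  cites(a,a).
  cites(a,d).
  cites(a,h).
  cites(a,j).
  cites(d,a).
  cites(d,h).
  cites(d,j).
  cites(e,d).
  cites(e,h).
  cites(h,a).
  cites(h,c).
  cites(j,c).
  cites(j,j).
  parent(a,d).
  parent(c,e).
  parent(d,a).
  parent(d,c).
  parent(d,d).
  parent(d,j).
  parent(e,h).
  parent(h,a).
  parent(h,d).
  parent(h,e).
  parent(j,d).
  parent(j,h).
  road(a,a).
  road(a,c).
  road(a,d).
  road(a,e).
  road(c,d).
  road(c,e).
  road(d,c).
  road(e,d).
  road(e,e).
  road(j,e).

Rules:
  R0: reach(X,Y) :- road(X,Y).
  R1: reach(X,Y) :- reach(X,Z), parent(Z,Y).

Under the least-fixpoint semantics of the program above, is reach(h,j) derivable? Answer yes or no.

no

round 1: derive reach(a,a) via R0 from road(a,a)
round 1: derive reach(a,c) via R0 from road(a,c)
round 1: derive reach(a,d) via R0 from road(a,d)
round 1: derive reach(a,e) via R0 from road(a,e)
round 1: derive reach(c,d) via R0 from road(c,d)
round 1: derive reach(c,e) via R0 from road(c,e)
round 1: derive reach(d,c) via R0 from road(d,c)
round 1: derive reach(e,d) via R0 from road(e,d)
round 1: derive reach(e,e) via R0 from road(e,e)
round 1: derive reach(j,e) via R0 from road(j,e)
round 2: derive reach(a,h) via R1 from reach(a,e), parent(e,h)
round 2: derive reach(a,j) via R1 from reach(a,d), parent(d,j)
round 2: derive reach(c,a) via R1 from reach(c,d), parent(d,a)
round 2: derive reach(c,c) via R1 from reach(c,d), parent(d,c)
round 2: derive reach(c,h) via R1 from reach(c,e), parent(e,h)
round 2: derive reach(c,j) via R1 from reach(c,d), parent(d,j)
round 2: derive reach(d,e) via R1 from reach(d,c), parent(c,e)
round 2: derive reach(e,a) via R1 from reach(e,d), parent(d,a)
round 2: derive reach(e,c) via R1 from reach(e,d), parent(d,c)
round 2: derive reach(e,h) via R1 from reach(e,e), parent(e,h)
round 2: derive reach(e,j) via R1 from reach(e,d), parent(d,j)
round 2: derive reach(j,h) via R1 from reach(j,e), parent(e,h)
round 3: derive reach(d,h) via R1 from reach(d,e), parent(e,h)
round 3: derive reach(j,a) via R1 from reach(j,h), parent(h,a)
round 3: derive reach(j,d) via R1 from reach(j,h), parent(h,d)
round 4: derive reach(d,a) via R1 from reach(d,h), parent(h,a)
round 4: derive reach(d,d) via R1 from reach(d,h), parent(h,d)
round 4: derive reach(j,c) via R1 from reach(j,d), parent(d,c)
round 4: derive reach(j,j) via R1 from reach(j,d), parent(d,j)
round 5: derive reach(d,j) via R1 from reach(d,d), parent(d,j)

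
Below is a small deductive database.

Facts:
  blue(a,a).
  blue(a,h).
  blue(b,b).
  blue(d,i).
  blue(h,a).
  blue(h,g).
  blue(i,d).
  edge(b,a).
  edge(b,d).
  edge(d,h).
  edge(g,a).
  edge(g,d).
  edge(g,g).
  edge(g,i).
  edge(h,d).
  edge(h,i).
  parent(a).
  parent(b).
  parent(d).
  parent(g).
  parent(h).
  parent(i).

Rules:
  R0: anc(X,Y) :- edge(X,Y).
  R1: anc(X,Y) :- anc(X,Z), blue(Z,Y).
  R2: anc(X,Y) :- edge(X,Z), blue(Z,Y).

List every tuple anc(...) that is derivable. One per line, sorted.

round 1: derive anc(b,a) via R0 from edge(b,a)
round 1: derive anc(b,d) via R0 from edge(b,d)
round 1: derive anc(d,h) via R0 from edge(d,h)
round 1: derive anc(g,a) via R0 from edge(g,a)
round 1: derive anc(g,d) via R0 from edge(g,d)
round 1: derive anc(g,g) via R0 from edge(g,g)
round 1: derive anc(g,i) via R0 from edge(g,i)
round 1: derive anc(h,d) via R0 from edge(h,d)
round 1: derive anc(h,i) via R0 from edge(h,i)
round 1: derive anc(b,h) via R2 from edge(b,a), blue(a,h)
round 1: derive anc(b,i) via R2 from edge(b,d), blue(d,i)
round 1: derive anc(d,a) via R2 from edge(d,h), blue(h,a)
round 1: derive anc(d,g) via R2 from edge(d,h), blue(h,g)
round 1: derive anc(g,h) via R2 from edge(g,a), blue(a,h)
round 2: derive anc(b,g) via R1 from anc(b,h), blue(h,g)

anc(b,a)
anc(b,d)
anc(b,g)
anc(b,h)
anc(b,i)
anc(d,a)
anc(d,g)
anc(d,h)
anc(g,a)
anc(g,d)
anc(g,g)
anc(g,h)
anc(g,i)
anc(h,d)
anc(h,i)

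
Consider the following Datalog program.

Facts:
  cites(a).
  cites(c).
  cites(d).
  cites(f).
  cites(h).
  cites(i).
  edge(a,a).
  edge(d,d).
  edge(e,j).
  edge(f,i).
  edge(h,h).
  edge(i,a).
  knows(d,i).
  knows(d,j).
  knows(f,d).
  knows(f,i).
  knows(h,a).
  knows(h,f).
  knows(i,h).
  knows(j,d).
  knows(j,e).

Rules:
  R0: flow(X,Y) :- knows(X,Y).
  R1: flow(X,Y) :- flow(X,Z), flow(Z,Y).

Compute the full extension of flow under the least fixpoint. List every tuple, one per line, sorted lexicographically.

round 1: derive flow(d,i) via R0 from knows(d,i)
round 1: derive flow(d,j) via R0 from knows(d,j)
round 1: derive flow(f,d) via R0 from knows(f,d)
round 1: derive flow(f,i) via R0 from knows(f,i)
round 1: derive flow(h,a) via R0 from knows(h,a)
round 1: derive flow(h,f) via R0 from knows(h,f)
round 1: derive flow(i,h) via R0 from knows(i,h)
round 1: derive flow(j,d) via R0 from knows(j,d)
round 1: derive flow(j,e) via R0 from knows(j,e)
round 2: derive flow(d,d) via R1 from flow(d,j), flow(j,d)
round 2: derive flow(d,e) via R1 from flow(d,j), flow(j,e)
round 2: derive flow(d,h) via R1 from flow(d,i), flow(i,h)
round 2: derive flow(f,h) via R1 from flow(f,i), flow(i,h)
round 2: derive flow(f,j) via R1 from flow(f,d), flow(d,j)
round 2: derive flow(h,d) via R1 from flow(h,f), flow(f,d)
round 2: derive flow(h,i) via R1 from flow(h,f), flow(f,i)
round 2: derive flow(i,a) via R1 from flow(i,h), flow(h,a)
round 2: derive flow(i,f) via R1 from flow(i,h), flow(h,f)
round 2: derive flow(j,i) via R1 from flow(j,d), flow(d,i)
round 2: derive flow(j,j) via R1 from flow(j,d), flow(d,j)
round 3: derive flow(d,a) via R1 from flow(d,h), flow(h,a)
round 3: derive flow(d,f) via R1 from flow(d,h), flow(h,f)
round 3: derive flow(f,a) via R1 from flow(f,h), flow(h,a)
round 3: derive flow(f,e) via R1 from flow(f,d), flow(d,e)
round 3: derive flow(f,f) via R1 from flow(f,h), flow(h,f)
round 3: derive flow(h,e) via R1 from flow(h,d), flow(d,e)
round 3: derive flow(h,h) via R1 from flow(h,d), flow(d,h)
round 3: derive flow(h,j) via R1 from flow(h,d), flow(d,j)
round 3: derive flow(i,d) via R1 from flow(i,f), flow(f,d)
round 3: derive flow(i,i) via R1 from flow(i,f), flow(f,i)
round 3: derive flow(i,j) via R1 from flow(i,f), flow(f,j)
round 3: derive flow(j,a) via R1 from flow(j,i), flow(i,a)
round 3: derive flow(j,f) via R1 from flow(j,i), flow(i,f)
round 3: derive flow(j,h) via R1 from flow(j,d), flow(d,h)
round 4: derive flow(i,e) via R1 from flow(i,d), flow(d,e)

flow(d,a)
flow(d,d)
flow(d,e)
flow(d,f)
flow(d,h)
flow(d,i)
flow(d,j)
flow(f,a)
flow(f,d)
flow(f,e)
flow(f,f)
flow(f,h)
flow(f,i)
flow(f,j)
flow(h,a)
flow(h,d)
flow(h,e)
flow(h,f)
flow(h,h)
flow(h,i)
flow(h,j)
flow(i,a)
flow(i,d)
flow(i,e)
flow(i,f)
flow(i,h)
flow(i,i)
flow(i,j)
flow(j,a)
flow(j,d)
flow(j,e)
flow(j,f)
flow(j,h)
flow(j,i)
flow(j,j)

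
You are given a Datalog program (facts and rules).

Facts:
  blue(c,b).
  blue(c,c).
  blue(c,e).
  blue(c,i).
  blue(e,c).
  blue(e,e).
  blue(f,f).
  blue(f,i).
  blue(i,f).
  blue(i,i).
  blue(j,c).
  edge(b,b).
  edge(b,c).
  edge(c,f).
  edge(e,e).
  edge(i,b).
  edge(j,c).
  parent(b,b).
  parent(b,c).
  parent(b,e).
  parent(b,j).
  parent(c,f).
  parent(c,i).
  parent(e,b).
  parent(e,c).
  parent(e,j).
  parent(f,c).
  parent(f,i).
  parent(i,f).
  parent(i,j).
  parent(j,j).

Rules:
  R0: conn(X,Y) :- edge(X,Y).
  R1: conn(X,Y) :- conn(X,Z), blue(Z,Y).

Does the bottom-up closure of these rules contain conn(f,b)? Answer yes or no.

round 1: derive conn(b,b) via R0 from edge(b,b)
round 1: derive conn(b,c) via R0 from edge(b,c)
round 1: derive conn(c,f) via R0 from edge(c,f)
round 1: derive conn(e,e) via R0 from edge(e,e)
round 1: derive conn(i,b) via R0 from edge(i,b)
round 1: derive conn(j,c) via R0 from edge(j,c)
round 2: derive conn(b,e) via R1 from conn(b,c), blue(c,e)
round 2: derive conn(b,i) via R1 from conn(b,c), blue(c,i)
round 2: derive conn(c,i) via R1 from conn(c,f), blue(f,i)
round 2: derive conn(e,c) via R1 from conn(e,e), blue(e,c)
round 2: derive conn(j,b) via R1 from conn(j,c), blue(c,b)
round 2: derive conn(j,e) via R1 from conn(j,c), blue(c,e)
round 2: derive conn(j,i) via R1 from conn(j,c), blue(c,i)
round 3: derive conn(b,f) via R1 from conn(b,i), blue(i,f)
round 3: derive conn(e,b) via R1 from conn(e,c), blue(c,b)
round 3: derive conn(e,i) via R1 from conn(e,c), blue(c,i)
round 3: derive conn(j,f) via R1 from conn(j,i), blue(i,f)
round 4: derive conn(e,f) via R1 from conn(e,i), blue(i,f)

no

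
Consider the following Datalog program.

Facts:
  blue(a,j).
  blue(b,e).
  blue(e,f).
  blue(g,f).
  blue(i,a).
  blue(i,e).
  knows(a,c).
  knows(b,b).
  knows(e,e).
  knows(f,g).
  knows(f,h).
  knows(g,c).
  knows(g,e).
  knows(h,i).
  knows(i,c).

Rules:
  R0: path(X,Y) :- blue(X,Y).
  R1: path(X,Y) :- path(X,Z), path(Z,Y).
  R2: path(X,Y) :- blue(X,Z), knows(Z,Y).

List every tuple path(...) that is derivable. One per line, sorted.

round 1: derive path(a,j) via R0 from blue(a,j)
round 1: derive path(b,e) via R0 from blue(b,e)
round 1: derive path(e,f) via R0 from blue(e,f)
round 1: derive path(g,f) via R0 from blue(g,f)
round 1: derive path(i,a) via R0 from blue(i,a)
round 1: derive path(i,e) via R0 from blue(i,e)
round 1: derive path(e,g) via R2 from blue(e,f), knows(f,g)
round 1: derive path(e,h) via R2 from blue(e,f), knows(f,h)
round 1: derive path(g,g) via R2 from blue(g,f), knows(f,g)
round 1: derive path(g,h) via R2 from blue(g,f), knows(f,h)
round 1: derive path(i,c) via R2 from blue(i,a), knows(a,c)
round 2: derive path(b,f) via R1 from path(b,e), path(e,f)
round 2: derive path(b,g) via R1 from path(b,e), path(e,g)
round 2: derive path(b,h) via R1 from path(b,e), path(e,h)
round 2: derive path(i,f) via R1 from path(i,e), path(e,f)
round 2: derive path(i,g) via R1 from path(i,e), path(e,g)
round 2: derive path(i,h) via R1 from path(i,e), path(e,h)
round 2: derive path(i,j) via R1 from path(i,a), path(a,j)

path(a,j)
path(b,e)
path(b,f)
path(b,g)
path(b,h)
path(e,f)
path(e,g)
path(e,h)
path(g,f)
path(g,g)
path(g,h)
path(i,a)
path(i,c)
path(i,e)
path(i,f)
path(i,g)
path(i,h)
path(i,j)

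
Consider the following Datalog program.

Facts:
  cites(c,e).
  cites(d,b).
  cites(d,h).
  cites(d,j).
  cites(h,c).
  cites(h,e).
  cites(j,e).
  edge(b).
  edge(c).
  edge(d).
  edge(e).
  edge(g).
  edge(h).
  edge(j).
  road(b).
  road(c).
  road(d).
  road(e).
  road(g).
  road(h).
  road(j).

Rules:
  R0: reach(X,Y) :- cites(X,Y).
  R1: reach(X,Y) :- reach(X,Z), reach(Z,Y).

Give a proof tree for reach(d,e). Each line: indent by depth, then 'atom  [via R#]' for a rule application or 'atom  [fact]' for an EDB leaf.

round 1: derive reach(c,e) via R0 from cites(c,e)
round 1: derive reach(d,b) via R0 from cites(d,b)
round 1: derive reach(d,h) via R0 from cites(d,h)
round 1: derive reach(d,j) via R0 from cites(d,j)
round 1: derive reach(h,c) via R0 from cites(h,c)
round 1: derive reach(h,e) via R0 from cites(h,e)
round 1: derive reach(j,e) via R0 from cites(j,e)
round 2: derive reach(d,c) via R1 from reach(d,h), reach(h,c)
round 2: derive reach(d,e) via R1 from reach(d,h), reach(h,e)

reach(d,e)  [via R1]
  reach(d,h)  [via R0]
    cites(d,h)  [fact]
  reach(h,e)  [via R0]
    cites(h,e)  [fact]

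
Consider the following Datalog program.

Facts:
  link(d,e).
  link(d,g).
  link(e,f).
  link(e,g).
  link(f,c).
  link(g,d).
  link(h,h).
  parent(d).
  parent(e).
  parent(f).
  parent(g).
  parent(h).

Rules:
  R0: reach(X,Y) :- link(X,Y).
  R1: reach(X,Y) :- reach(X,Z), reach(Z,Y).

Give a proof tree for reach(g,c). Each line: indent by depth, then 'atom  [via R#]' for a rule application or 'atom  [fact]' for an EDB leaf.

reach(g,c)  [via R1]
  reach(g,e)  [via R1]
    reach(g,d)  [via R0]
      link(g,d)  [fact]
    reach(d,e)  [via R0]
      link(d,e)  [fact]
  reach(e,c)  [via R1]
    reach(e,f)  [via R0]
      link(e,f)  [fact]
    reach(f,c)  [via R0]
      link(f,c)  [fact]

round 1: derive reach(d,e) via R0 from link(d,e)
round 1: derive reach(d,g) via R0 from link(d,g)
round 1: derive reach(e,f) via R0 from link(e,f)
round 1: derive reach(e,g) via R0 from link(e,g)
round 1: derive reach(f,c) via R0 from link(f,c)
round 1: derive reach(g,d) via R0 from link(g,d)
round 1: derive reach(h,h) via R0 from link(h,h)
round 2: derive reach(d,d) via R1 from reach(d,g), reach(g,d)
round 2: derive reach(d,f) via R1 from reach(d,e), reach(e,f)
round 2: derive reach(e,c) via R1 from reach(e,f), reach(f,c)
round 2: derive reach(e,d) via R1 from reach(e,g), reach(g,d)
round 2: derive reach(g,e) via R1 from reach(g,d), reach(d,e)
round 2: derive reach(g,g) via R1 from reach(g,d), reach(d,g)
round 3: derive reach(d,c) via R1 from reach(d,e), reach(e,c)
round 3: derive reach(e,e) via R1 from reach(e,d), reach(d,e)
round 3: derive reach(g,c) via R1 from reach(g,e), reach(e,c)
round 3: derive reach(g,f) via R1 from reach(g,d), reach(d,f)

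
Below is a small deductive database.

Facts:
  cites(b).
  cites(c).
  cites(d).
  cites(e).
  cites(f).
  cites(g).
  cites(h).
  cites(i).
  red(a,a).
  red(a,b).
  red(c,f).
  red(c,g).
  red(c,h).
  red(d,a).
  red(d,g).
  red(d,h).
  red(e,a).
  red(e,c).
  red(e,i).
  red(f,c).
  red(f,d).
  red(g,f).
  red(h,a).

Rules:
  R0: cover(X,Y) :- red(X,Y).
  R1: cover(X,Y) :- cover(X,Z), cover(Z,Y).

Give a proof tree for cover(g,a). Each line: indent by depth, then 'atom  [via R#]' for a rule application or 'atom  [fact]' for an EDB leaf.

round 1: derive cover(a,a) via R0 from red(a,a)
round 1: derive cover(a,b) via R0 from red(a,b)
round 1: derive cover(c,f) via R0 from red(c,f)
round 1: derive cover(c,g) via R0 from red(c,g)
round 1: derive cover(c,h) via R0 from red(c,h)
round 1: derive cover(d,a) via R0 from red(d,a)
round 1: derive cover(d,g) via R0 from red(d,g)
round 1: derive cover(d,h) via R0 from red(d,h)
round 1: derive cover(e,a) via R0 from red(e,a)
round 1: derive cover(e,c) via R0 from red(e,c)
round 1: derive cover(e,i) via R0 from red(e,i)
round 1: derive cover(f,c) via R0 from red(f,c)
round 1: derive cover(f,d) via R0 from red(f,d)
round 1: derive cover(g,f) via R0 from red(g,f)
round 1: derive cover(h,a) via R0 from red(h,a)
round 2: derive cover(c,a) via R1 from cover(c,h), cover(h,a)
round 2: derive cover(c,c) via R1 from cover(c,f), cover(f,c)
round 2: derive cover(c,d) via R1 from cover(c,f), cover(f,d)
round 2: derive cover(d,b) via R1 from cover(d,a), cover(a,b)
round 2: derive cover(d,f) via R1 from cover(d,g), cover(g,f)
round 2: derive cover(e,b) via R1 from cover(e,a), cover(a,b)
round 2: derive cover(e,f) via R1 from cover(e,c), cover(c,f)
round 2: derive cover(e,g) via R1 from cover(e,c), cover(c,g)
round 2: derive cover(e,h) via R1 from cover(e,c), cover(c,h)
round 2: derive cover(f,a) via R1 from cover(f,d), cover(d,a)
round 2: derive cover(f,f) via R1 from cover(f,c), cover(c,f)
round 2: derive cover(f,g) via R1 from cover(f,c), cover(c,g)
round 2: derive cover(f,h) via R1 from cover(f,c), cover(c,h)
round 2: derive cover(g,c) via R1 from cover(g,f), cover(f,c)
round 2: derive cover(g,d) via R1 from cover(g,f), cover(f,d)
round 2: derive cover(h,b) via R1 from cover(h,a), cover(a,b)
round 3: derive cover(c,b) via R1 from cover(c,a), cover(a,b)
round 3: derive cover(d,c) via R1 from cover(d,f), cover(f,c)
round 3: derive cover(d,d) via R1 from cover(d,f), cover(f,d)
round 3: derive cover(e,d) via R1 from cover(e,c), cover(c,d)
round 3: derive cover(f,b) via R1 from cover(f,a), cover(a,b)
round 3: derive cover(g,a) via R1 from cover(g,c), cover(c,a)
round 3: derive cover(g,b) via R1 from cover(g,d), cover(d,b)
round 3: derive cover(g,g) via R1 from cover(g,c), cover(c,g)
round 3: derive cover(g,h) via R1 from cover(g,c), cover(c,h)

cover(g,a)  [via R1]
  cover(g,c)  [via R1]
    cover(g,f)  [via R0]
      red(g,f)  [fact]
    cover(f,c)  [via R0]
      red(f,c)  [fact]
  cover(c,a)  [via R1]
    cover(c,h)  [via R0]
      red(c,h)  [fact]
    cover(h,a)  [via R0]
      red(h,a)  [fact]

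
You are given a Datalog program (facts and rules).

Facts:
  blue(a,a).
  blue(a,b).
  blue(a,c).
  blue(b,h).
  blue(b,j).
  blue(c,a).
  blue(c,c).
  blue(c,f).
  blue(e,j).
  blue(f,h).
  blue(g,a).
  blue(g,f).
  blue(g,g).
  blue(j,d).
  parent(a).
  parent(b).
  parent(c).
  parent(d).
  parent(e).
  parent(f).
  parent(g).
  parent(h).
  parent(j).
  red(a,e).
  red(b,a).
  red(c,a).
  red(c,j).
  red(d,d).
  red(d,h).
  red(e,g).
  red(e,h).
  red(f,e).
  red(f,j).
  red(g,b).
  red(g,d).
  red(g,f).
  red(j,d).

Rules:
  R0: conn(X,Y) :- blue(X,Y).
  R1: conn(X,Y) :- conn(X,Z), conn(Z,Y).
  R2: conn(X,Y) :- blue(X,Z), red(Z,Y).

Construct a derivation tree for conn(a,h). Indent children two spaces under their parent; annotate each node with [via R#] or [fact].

conn(a,h)  [via R1]
  conn(a,b)  [via R0]
    blue(a,b)  [fact]
  conn(b,h)  [via R0]
    blue(b,h)  [fact]

round 1: derive conn(a,a) via R0 from blue(a,a)
round 1: derive conn(a,b) via R0 from blue(a,b)
round 1: derive conn(a,c) via R0 from blue(a,c)
round 1: derive conn(b,h) via R0 from blue(b,h)
round 1: derive conn(b,j) via R0 from blue(b,j)
round 1: derive conn(c,a) via R0 from blue(c,a)
round 1: derive conn(c,c) via R0 from blue(c,c)
round 1: derive conn(c,f) via R0 from blue(c,f)
round 1: derive conn(e,j) via R0 from blue(e,j)
round 1: derive conn(f,h) via R0 from blue(f,h)
round 1: derive conn(g,a) via R0 from blue(g,a)
round 1: derive conn(g,f) via R0 from blue(g,f)
round 1: derive conn(g,g) via R0 from blue(g,g)
round 1: derive conn(j,d) via R0 from blue(j,d)
round 1: derive conn(a,e) via R2 from blue(a,a), red(a,e)
round 1: derive conn(a,j) via R2 from blue(a,c), red(c,j)
round 1: derive conn(b,d) via R2 from blue(b,j), red(j,d)
round 1: derive conn(c,e) via R2 from blue(c,a), red(a,e)
round 1: derive conn(c,j) via R2 from blue(c,c), red(c,j)
round 1: derive conn(e,d) via R2 from blue(e,j), red(j,d)
round 1: derive conn(g,b) via R2 from blue(g,g), red(g,b)
round 1: derive conn(g,d) via R2 from blue(g,g), red(g,d)
round 1: derive conn(g,e) via R2 from blue(g,a), red(a,e)
round 1: derive conn(g,j) via R2 from blue(g,f), red(f,j)
round 1: derive conn(j,h) via R2 from blue(j,d), red(d,h)
round 2: derive conn(a,d) via R1 from conn(a,b), conn(b,d)
round 2: derive conn(a,f) via R1 from conn(a,c), conn(c,f)
round 2: derive conn(a,h) via R1 from conn(a,b), conn(b,h)
round 2: derive conn(c,b) via R1 from conn(c,a), conn(a,b)
round 2: derive conn(c,d) via R1 from conn(c,e), conn(e,d)
round 2: derive conn(c,h) via R1 from conn(c,f), conn(f,h)
round 2: derive conn(e,h) via R1 from conn(e,j), conn(j,h)
round 2: derive conn(g,c) via R1 from conn(g,a), conn(a,c)
round 2: derive conn(g,h) via R1 from conn(g,b), conn(b,h)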